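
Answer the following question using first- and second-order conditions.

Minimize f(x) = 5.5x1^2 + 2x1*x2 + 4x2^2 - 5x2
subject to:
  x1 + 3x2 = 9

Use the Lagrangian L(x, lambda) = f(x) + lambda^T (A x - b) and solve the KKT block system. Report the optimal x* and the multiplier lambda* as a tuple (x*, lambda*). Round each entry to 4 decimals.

Form the Lagrangian:
  L(x, lambda) = (1/2) x^T Q x + c^T x + lambda^T (A x - b)
Stationarity (grad_x L = 0): Q x + c + A^T lambda = 0.
Primal feasibility: A x = b.

This gives the KKT block system:
  [ Q   A^T ] [ x     ]   [-c ]
  [ A    0  ] [ lambda ] = [ b ]

Solving the linear system:
  x*      = (0.0316, 2.9895)
  lambda* = (-6.3263)
  f(x*)   = 20.9947

x* = (0.0316, 2.9895), lambda* = (-6.3263)


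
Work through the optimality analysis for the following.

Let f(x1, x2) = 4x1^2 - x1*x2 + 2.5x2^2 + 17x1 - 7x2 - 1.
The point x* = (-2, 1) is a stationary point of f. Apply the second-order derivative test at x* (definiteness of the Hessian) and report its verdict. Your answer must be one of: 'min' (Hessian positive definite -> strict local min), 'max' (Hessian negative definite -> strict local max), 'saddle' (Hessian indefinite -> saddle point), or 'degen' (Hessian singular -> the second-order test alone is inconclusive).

Compute the Hessian H = grad^2 f:
  H = [[8, -1], [-1, 5]]
Verify stationarity: grad f(x*) = H x* + g = (0, 0).
Eigenvalues of H: 4.6972, 8.3028.
Both eigenvalues > 0, so H is positive definite -> x* is a strict local min.

min


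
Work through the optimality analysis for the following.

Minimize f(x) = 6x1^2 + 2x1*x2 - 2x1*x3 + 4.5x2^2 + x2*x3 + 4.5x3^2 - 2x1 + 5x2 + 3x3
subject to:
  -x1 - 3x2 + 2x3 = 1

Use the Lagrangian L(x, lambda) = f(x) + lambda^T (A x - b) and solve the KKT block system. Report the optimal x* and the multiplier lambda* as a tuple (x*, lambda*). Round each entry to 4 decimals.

Form the Lagrangian:
  L(x, lambda) = (1/2) x^T Q x + c^T x + lambda^T (A x - b)
Stationarity (grad_x L = 0): Q x + c + A^T lambda = 0.
Primal feasibility: A x = b.

This gives the KKT block system:
  [ Q   A^T ] [ x     ]   [-c ]
  [ A    0  ] [ lambda ] = [ b ]

Solving the linear system:
  x*      = (0.2261, -0.5632, -0.2317)
  lambda* = (0.0506)
  f(x*)   = -2.007

x* = (0.2261, -0.5632, -0.2317), lambda* = (0.0506)


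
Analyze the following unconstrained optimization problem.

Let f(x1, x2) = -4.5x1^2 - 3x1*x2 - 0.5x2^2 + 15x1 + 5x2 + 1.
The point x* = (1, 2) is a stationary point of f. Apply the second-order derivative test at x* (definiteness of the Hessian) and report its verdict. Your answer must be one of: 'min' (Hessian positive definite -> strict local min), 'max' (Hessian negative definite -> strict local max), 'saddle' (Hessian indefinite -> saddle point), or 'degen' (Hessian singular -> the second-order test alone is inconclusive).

Compute the Hessian H = grad^2 f:
  H = [[-9, -3], [-3, -1]]
Verify stationarity: grad f(x*) = H x* + g = (0, 0).
Eigenvalues of H: -10, 0.
H has a zero eigenvalue (singular; negative semidefinite but not definite), so H is neither positive definite, negative definite, nor indefinite. The second-order test alone is inconclusive -> degen.
(Indeed, f is constant along the null direction of H through x*, so x* is not a strict local extremum.)

degen


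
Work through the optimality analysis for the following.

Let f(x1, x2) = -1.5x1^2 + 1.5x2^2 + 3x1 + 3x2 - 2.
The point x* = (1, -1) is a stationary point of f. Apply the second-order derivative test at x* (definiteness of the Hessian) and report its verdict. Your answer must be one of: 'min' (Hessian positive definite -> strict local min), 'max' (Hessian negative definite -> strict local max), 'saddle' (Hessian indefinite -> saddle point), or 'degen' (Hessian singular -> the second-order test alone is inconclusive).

Compute the Hessian H = grad^2 f:
  H = [[-3, 0], [0, 3]]
Verify stationarity: grad f(x*) = H x* + g = (0, 0).
Eigenvalues of H: -3, 3.
Eigenvalues have mixed signs, so H is indefinite -> x* is a saddle point.

saddle


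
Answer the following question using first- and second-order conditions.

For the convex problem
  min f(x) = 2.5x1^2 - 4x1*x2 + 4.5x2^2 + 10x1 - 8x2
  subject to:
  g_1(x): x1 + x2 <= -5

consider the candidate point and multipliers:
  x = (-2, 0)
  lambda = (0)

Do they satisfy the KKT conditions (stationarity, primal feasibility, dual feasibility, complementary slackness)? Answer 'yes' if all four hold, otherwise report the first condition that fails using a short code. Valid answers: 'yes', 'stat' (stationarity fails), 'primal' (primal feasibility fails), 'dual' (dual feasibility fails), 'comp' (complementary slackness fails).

Gradient of f: grad f(x) = Q x + c = (0, 0)
Constraint values g_i(x) = a_i^T x - b_i:
  g_1((-2, 0)) = 3
Stationarity residual: grad f(x) + sum_i lambda_i a_i = (0, 0)
  -> stationarity OK
Primal feasibility (all g_i <= 0): FAILS
Dual feasibility (all lambda_i >= 0): OK
Complementary slackness (lambda_i * g_i(x) = 0 for all i): OK

Verdict: the first failing condition is primal_feasibility -> primal.

primal


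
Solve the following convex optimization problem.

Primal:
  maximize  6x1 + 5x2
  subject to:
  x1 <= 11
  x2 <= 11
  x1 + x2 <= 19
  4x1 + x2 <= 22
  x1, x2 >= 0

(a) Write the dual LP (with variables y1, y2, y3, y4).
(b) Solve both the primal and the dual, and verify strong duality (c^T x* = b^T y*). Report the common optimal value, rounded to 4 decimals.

The standard primal-dual pair for 'max c^T x s.t. A x <= b, x >= 0' is:
  Dual:  min b^T y  s.t.  A^T y >= c,  y >= 0.

So the dual LP is:
  minimize  11y1 + 11y2 + 19y3 + 22y4
  subject to:
    y1 + y3 + 4y4 >= 6
    y2 + y3 + y4 >= 5
    y1, y2, y3, y4 >= 0

Solving the primal: x* = (2.75, 11).
  primal value c^T x* = 71.5.
Solving the dual: y* = (0, 3.5, 0, 1.5).
  dual value b^T y* = 71.5.
Strong duality: c^T x* = b^T y*. Confirmed.

71.5


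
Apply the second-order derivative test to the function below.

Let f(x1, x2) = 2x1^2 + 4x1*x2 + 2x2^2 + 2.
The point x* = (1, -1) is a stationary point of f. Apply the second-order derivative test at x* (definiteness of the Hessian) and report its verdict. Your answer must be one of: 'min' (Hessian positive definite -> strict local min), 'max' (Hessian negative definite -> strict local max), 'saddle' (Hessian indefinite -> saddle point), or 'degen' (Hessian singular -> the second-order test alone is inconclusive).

Compute the Hessian H = grad^2 f:
  H = [[4, 4], [4, 4]]
Verify stationarity: grad f(x*) = H x* + g = (0, 0).
Eigenvalues of H: 0, 8.
H has a zero eigenvalue (singular; positive semidefinite but not definite), so H is neither positive definite, negative definite, nor indefinite. The second-order test alone is inconclusive -> degen.
(Indeed, f is constant along the null direction of H through x*, so x* is not a strict local extremum.)

degen


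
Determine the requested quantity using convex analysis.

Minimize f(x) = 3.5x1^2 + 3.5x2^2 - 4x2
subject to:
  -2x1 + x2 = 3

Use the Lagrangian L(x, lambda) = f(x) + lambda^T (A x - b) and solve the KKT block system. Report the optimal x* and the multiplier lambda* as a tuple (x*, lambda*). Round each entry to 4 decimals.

Form the Lagrangian:
  L(x, lambda) = (1/2) x^T Q x + c^T x + lambda^T (A x - b)
Stationarity (grad_x L = 0): Q x + c + A^T lambda = 0.
Primal feasibility: A x = b.

This gives the KKT block system:
  [ Q   A^T ] [ x     ]   [-c ]
  [ A    0  ] [ lambda ] = [ b ]

Solving the linear system:
  x*      = (-0.9714, 1.0571)
  lambda* = (-3.4)
  f(x*)   = 2.9857

x* = (-0.9714, 1.0571), lambda* = (-3.4)


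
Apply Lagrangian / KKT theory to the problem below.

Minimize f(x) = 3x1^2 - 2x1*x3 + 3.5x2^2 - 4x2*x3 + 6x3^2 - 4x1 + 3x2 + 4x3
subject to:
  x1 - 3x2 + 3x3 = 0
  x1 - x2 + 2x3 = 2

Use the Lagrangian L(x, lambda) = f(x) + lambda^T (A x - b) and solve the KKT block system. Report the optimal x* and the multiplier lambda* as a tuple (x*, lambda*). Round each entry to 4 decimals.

Form the Lagrangian:
  L(x, lambda) = (1/2) x^T Q x + c^T x + lambda^T (A x - b)
Stationarity (grad_x L = 0): Q x + c + A^T lambda = 0.
Primal feasibility: A x = b.

This gives the KKT block system:
  [ Q   A^T ] [ x     ]   [-c ]
  [ A    0  ] [ lambda ] = [ b ]

Solving the linear system:
  x*      = (1.8718, 1.3761, 0.7521)
  lambda* = (7.6752, -13.4017)
  f(x*)   = 13.2265

x* = (1.8718, 1.3761, 0.7521), lambda* = (7.6752, -13.4017)


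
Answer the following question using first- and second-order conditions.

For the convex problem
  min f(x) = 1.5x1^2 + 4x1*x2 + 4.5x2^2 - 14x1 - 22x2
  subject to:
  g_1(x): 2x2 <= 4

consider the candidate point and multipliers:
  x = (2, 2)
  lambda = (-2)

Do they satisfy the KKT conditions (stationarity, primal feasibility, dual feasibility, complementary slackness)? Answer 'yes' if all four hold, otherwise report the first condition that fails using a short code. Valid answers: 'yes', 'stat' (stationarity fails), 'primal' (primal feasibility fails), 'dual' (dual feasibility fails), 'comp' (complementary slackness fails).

Gradient of f: grad f(x) = Q x + c = (0, 4)
Constraint values g_i(x) = a_i^T x - b_i:
  g_1((2, 2)) = 0
Stationarity residual: grad f(x) + sum_i lambda_i a_i = (0, 0)
  -> stationarity OK
Primal feasibility (all g_i <= 0): OK
Dual feasibility (all lambda_i >= 0): FAILS
Complementary slackness (lambda_i * g_i(x) = 0 for all i): OK

Verdict: the first failing condition is dual_feasibility -> dual.

dual


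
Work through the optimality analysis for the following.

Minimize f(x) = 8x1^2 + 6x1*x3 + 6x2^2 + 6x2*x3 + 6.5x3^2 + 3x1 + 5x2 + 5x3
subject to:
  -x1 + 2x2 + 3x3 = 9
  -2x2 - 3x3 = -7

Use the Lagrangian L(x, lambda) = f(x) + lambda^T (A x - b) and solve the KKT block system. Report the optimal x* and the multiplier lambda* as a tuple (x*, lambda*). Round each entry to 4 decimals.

Form the Lagrangian:
  L(x, lambda) = (1/2) x^T Q x + c^T x + lambda^T (A x - b)
Stationarity (grad_x L = 0): Q x + c + A^T lambda = 0.
Primal feasibility: A x = b.

This gives the KKT block system:
  [ Q   A^T ] [ x     ]   [-c ]
  [ A    0  ] [ lambda ] = [ b ]

Solving the linear system:
  x*      = (-2, -0.3523, 2.5682)
  lambda* = (-13.5909, -5.5)
  f(x*)   = 44.4489

x* = (-2, -0.3523, 2.5682), lambda* = (-13.5909, -5.5)


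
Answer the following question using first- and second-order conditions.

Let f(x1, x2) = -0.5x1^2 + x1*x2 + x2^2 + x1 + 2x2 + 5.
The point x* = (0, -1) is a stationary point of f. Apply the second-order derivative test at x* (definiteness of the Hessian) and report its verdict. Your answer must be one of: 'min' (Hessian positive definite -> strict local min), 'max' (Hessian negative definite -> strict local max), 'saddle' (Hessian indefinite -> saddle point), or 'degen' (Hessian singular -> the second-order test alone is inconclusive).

Compute the Hessian H = grad^2 f:
  H = [[-1, 1], [1, 2]]
Verify stationarity: grad f(x*) = H x* + g = (0, 0).
Eigenvalues of H: -1.3028, 2.3028.
Eigenvalues have mixed signs, so H is indefinite -> x* is a saddle point.

saddle


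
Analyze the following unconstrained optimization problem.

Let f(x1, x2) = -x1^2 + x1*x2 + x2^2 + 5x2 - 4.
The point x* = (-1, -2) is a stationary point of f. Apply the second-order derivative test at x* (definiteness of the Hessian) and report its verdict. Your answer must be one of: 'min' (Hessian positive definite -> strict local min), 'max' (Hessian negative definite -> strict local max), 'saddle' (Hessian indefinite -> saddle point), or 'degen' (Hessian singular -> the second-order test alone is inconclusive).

Compute the Hessian H = grad^2 f:
  H = [[-2, 1], [1, 2]]
Verify stationarity: grad f(x*) = H x* + g = (0, 0).
Eigenvalues of H: -2.2361, 2.2361.
Eigenvalues have mixed signs, so H is indefinite -> x* is a saddle point.

saddle


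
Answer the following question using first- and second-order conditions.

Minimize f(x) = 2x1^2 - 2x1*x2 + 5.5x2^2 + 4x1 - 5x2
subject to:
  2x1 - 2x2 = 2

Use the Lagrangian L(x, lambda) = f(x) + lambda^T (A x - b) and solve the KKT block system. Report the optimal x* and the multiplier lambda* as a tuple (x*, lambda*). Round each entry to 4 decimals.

Form the Lagrangian:
  L(x, lambda) = (1/2) x^T Q x + c^T x + lambda^T (A x - b)
Stationarity (grad_x L = 0): Q x + c + A^T lambda = 0.
Primal feasibility: A x = b.

This gives the KKT block system:
  [ Q   A^T ] [ x     ]   [-c ]
  [ A    0  ] [ lambda ] = [ b ]

Solving the linear system:
  x*      = (0.9091, -0.0909)
  lambda* = (-3.9091)
  f(x*)   = 5.9545

x* = (0.9091, -0.0909), lambda* = (-3.9091)


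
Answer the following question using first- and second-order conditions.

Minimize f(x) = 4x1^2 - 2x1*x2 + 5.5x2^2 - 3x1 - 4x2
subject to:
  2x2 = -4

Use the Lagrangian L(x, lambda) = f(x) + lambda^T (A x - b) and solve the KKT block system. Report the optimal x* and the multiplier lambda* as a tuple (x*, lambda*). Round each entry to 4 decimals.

Form the Lagrangian:
  L(x, lambda) = (1/2) x^T Q x + c^T x + lambda^T (A x - b)
Stationarity (grad_x L = 0): Q x + c + A^T lambda = 0.
Primal feasibility: A x = b.

This gives the KKT block system:
  [ Q   A^T ] [ x     ]   [-c ]
  [ A    0  ] [ lambda ] = [ b ]

Solving the linear system:
  x*      = (-0.125, -2)
  lambda* = (12.875)
  f(x*)   = 29.9375

x* = (-0.125, -2), lambda* = (12.875)


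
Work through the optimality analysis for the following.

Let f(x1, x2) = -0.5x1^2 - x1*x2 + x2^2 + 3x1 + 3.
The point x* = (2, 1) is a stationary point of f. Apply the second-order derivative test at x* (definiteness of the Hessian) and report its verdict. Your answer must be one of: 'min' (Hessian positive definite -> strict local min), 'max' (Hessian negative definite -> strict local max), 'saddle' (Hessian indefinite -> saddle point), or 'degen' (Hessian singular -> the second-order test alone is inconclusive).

Compute the Hessian H = grad^2 f:
  H = [[-1, -1], [-1, 2]]
Verify stationarity: grad f(x*) = H x* + g = (0, 0).
Eigenvalues of H: -1.3028, 2.3028.
Eigenvalues have mixed signs, so H is indefinite -> x* is a saddle point.

saddle


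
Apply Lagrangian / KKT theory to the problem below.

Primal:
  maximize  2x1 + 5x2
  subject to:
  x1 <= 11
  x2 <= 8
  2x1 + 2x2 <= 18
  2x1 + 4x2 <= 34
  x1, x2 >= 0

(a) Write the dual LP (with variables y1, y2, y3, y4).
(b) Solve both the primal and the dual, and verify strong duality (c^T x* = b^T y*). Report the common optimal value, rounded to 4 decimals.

The standard primal-dual pair for 'max c^T x s.t. A x <= b, x >= 0' is:
  Dual:  min b^T y  s.t.  A^T y >= c,  y >= 0.

So the dual LP is:
  minimize  11y1 + 8y2 + 18y3 + 34y4
  subject to:
    y1 + 2y3 + 2y4 >= 2
    y2 + 2y3 + 4y4 >= 5
    y1, y2, y3, y4 >= 0

Solving the primal: x* = (1, 8).
  primal value c^T x* = 42.
Solving the dual: y* = (0, 3, 1, 0).
  dual value b^T y* = 42.
Strong duality: c^T x* = b^T y*. Confirmed.

42


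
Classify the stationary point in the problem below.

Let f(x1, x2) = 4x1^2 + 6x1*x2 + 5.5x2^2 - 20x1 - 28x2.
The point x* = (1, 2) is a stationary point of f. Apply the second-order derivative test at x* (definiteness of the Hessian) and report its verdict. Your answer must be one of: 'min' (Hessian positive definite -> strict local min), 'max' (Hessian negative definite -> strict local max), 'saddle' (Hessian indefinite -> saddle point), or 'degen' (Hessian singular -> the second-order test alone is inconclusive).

Compute the Hessian H = grad^2 f:
  H = [[8, 6], [6, 11]]
Verify stationarity: grad f(x*) = H x* + g = (0, 0).
Eigenvalues of H: 3.3153, 15.6847.
Both eigenvalues > 0, so H is positive definite -> x* is a strict local min.

min


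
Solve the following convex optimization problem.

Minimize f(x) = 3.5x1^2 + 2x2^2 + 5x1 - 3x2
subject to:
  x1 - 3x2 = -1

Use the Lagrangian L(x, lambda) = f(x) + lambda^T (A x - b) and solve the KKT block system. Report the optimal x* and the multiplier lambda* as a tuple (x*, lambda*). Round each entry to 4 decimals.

Form the Lagrangian:
  L(x, lambda) = (1/2) x^T Q x + c^T x + lambda^T (A x - b)
Stationarity (grad_x L = 0): Q x + c + A^T lambda = 0.
Primal feasibility: A x = b.

This gives the KKT block system:
  [ Q   A^T ] [ x     ]   [-c ]
  [ A    0  ] [ lambda ] = [ b ]

Solving the linear system:
  x*      = (-0.597, 0.1343)
  lambda* = (-0.8209)
  f(x*)   = -2.1045

x* = (-0.597, 0.1343), lambda* = (-0.8209)


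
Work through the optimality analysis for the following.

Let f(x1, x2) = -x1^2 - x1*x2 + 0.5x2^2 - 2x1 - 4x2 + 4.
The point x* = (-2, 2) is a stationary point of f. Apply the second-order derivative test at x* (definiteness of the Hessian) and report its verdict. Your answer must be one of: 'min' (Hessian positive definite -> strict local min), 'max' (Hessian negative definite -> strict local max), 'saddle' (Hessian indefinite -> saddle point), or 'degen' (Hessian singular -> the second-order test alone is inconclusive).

Compute the Hessian H = grad^2 f:
  H = [[-2, -1], [-1, 1]]
Verify stationarity: grad f(x*) = H x* + g = (0, 0).
Eigenvalues of H: -2.3028, 1.3028.
Eigenvalues have mixed signs, so H is indefinite -> x* is a saddle point.

saddle


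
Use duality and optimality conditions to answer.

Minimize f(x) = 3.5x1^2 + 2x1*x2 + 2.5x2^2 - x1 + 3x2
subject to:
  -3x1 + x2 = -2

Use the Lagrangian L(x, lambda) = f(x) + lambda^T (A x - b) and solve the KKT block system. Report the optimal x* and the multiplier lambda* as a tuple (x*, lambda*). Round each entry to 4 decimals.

Form the Lagrangian:
  L(x, lambda) = (1/2) x^T Q x + c^T x + lambda^T (A x - b)
Stationarity (grad_x L = 0): Q x + c + A^T lambda = 0.
Primal feasibility: A x = b.

This gives the KKT block system:
  [ Q   A^T ] [ x     ]   [-c ]
  [ A    0  ] [ lambda ] = [ b ]

Solving the linear system:
  x*      = (0.4062, -0.7812)
  lambda* = (0.0937)
  f(x*)   = -1.2812

x* = (0.4062, -0.7812), lambda* = (0.0937)


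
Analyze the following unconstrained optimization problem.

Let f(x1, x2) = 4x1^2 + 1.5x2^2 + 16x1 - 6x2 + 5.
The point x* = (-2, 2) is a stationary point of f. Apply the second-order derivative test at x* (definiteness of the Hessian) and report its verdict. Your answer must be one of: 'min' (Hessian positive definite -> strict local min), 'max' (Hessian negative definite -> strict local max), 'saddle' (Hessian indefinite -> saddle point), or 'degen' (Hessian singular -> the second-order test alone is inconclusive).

Compute the Hessian H = grad^2 f:
  H = [[8, 0], [0, 3]]
Verify stationarity: grad f(x*) = H x* + g = (0, 0).
Eigenvalues of H: 3, 8.
Both eigenvalues > 0, so H is positive definite -> x* is a strict local min.

min


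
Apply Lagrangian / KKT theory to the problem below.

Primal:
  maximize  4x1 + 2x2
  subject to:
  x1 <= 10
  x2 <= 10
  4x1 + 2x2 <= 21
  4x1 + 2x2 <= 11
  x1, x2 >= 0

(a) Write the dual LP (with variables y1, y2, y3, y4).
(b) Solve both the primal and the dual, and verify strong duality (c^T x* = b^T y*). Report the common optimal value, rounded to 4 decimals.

The standard primal-dual pair for 'max c^T x s.t. A x <= b, x >= 0' is:
  Dual:  min b^T y  s.t.  A^T y >= c,  y >= 0.

So the dual LP is:
  minimize  10y1 + 10y2 + 21y3 + 11y4
  subject to:
    y1 + 4y3 + 4y4 >= 4
    y2 + 2y3 + 2y4 >= 2
    y1, y2, y3, y4 >= 0

Solving the primal: x* = (2.75, 0).
  primal value c^T x* = 11.
Solving the dual: y* = (0, 0, 0, 1).
  dual value b^T y* = 11.
Strong duality: c^T x* = b^T y*. Confirmed.

11


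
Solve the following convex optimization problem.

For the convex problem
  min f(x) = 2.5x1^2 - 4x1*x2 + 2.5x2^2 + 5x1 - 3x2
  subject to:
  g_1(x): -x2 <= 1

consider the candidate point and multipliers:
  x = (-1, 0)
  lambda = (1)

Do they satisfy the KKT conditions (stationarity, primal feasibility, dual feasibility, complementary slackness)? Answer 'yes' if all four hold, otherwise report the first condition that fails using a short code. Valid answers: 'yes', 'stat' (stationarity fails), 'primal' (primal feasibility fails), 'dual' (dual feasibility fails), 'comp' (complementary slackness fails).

Gradient of f: grad f(x) = Q x + c = (0, 1)
Constraint values g_i(x) = a_i^T x - b_i:
  g_1((-1, 0)) = -1
Stationarity residual: grad f(x) + sum_i lambda_i a_i = (0, 0)
  -> stationarity OK
Primal feasibility (all g_i <= 0): OK
Dual feasibility (all lambda_i >= 0): OK
Complementary slackness (lambda_i * g_i(x) = 0 for all i): FAILS

Verdict: the first failing condition is complementary_slackness -> comp.

comp


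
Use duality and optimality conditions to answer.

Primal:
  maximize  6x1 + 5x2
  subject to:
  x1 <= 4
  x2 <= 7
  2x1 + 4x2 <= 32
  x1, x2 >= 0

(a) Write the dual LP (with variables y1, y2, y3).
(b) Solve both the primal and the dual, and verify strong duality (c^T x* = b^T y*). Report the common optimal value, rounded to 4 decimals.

The standard primal-dual pair for 'max c^T x s.t. A x <= b, x >= 0' is:
  Dual:  min b^T y  s.t.  A^T y >= c,  y >= 0.

So the dual LP is:
  minimize  4y1 + 7y2 + 32y3
  subject to:
    y1 + 2y3 >= 6
    y2 + 4y3 >= 5
    y1, y2, y3 >= 0

Solving the primal: x* = (4, 6).
  primal value c^T x* = 54.
Solving the dual: y* = (3.5, 0, 1.25).
  dual value b^T y* = 54.
Strong duality: c^T x* = b^T y*. Confirmed.

54


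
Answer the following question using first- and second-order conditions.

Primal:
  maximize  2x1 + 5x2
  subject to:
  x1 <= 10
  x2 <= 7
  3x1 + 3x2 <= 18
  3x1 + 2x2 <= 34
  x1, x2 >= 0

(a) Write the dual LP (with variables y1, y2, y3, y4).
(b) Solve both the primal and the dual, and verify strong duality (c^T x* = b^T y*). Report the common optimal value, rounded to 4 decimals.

The standard primal-dual pair for 'max c^T x s.t. A x <= b, x >= 0' is:
  Dual:  min b^T y  s.t.  A^T y >= c,  y >= 0.

So the dual LP is:
  minimize  10y1 + 7y2 + 18y3 + 34y4
  subject to:
    y1 + 3y3 + 3y4 >= 2
    y2 + 3y3 + 2y4 >= 5
    y1, y2, y3, y4 >= 0

Solving the primal: x* = (0, 6).
  primal value c^T x* = 30.
Solving the dual: y* = (0, 0, 1.6667, 0).
  dual value b^T y* = 30.
Strong duality: c^T x* = b^T y*. Confirmed.

30


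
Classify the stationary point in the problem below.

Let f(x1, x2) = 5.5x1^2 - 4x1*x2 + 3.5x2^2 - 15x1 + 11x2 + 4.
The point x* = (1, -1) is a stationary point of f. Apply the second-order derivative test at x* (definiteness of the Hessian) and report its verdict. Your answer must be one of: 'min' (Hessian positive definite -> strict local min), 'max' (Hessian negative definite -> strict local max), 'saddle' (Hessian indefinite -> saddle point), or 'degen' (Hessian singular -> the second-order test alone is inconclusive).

Compute the Hessian H = grad^2 f:
  H = [[11, -4], [-4, 7]]
Verify stationarity: grad f(x*) = H x* + g = (0, 0).
Eigenvalues of H: 4.5279, 13.4721.
Both eigenvalues > 0, so H is positive definite -> x* is a strict local min.

min


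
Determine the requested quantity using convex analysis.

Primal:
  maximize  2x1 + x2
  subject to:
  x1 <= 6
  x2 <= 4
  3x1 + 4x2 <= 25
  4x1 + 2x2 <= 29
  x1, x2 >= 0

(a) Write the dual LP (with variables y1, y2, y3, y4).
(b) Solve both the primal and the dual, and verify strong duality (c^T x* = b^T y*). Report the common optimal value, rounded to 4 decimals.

The standard primal-dual pair for 'max c^T x s.t. A x <= b, x >= 0' is:
  Dual:  min b^T y  s.t.  A^T y >= c,  y >= 0.

So the dual LP is:
  minimize  6y1 + 4y2 + 25y3 + 29y4
  subject to:
    y1 + 3y3 + 4y4 >= 2
    y2 + 4y3 + 2y4 >= 1
    y1, y2, y3, y4 >= 0

Solving the primal: x* = (6, 1.75).
  primal value c^T x* = 13.75.
Solving the dual: y* = (1.25, 0, 0.25, 0).
  dual value b^T y* = 13.75.
Strong duality: c^T x* = b^T y*. Confirmed.

13.75


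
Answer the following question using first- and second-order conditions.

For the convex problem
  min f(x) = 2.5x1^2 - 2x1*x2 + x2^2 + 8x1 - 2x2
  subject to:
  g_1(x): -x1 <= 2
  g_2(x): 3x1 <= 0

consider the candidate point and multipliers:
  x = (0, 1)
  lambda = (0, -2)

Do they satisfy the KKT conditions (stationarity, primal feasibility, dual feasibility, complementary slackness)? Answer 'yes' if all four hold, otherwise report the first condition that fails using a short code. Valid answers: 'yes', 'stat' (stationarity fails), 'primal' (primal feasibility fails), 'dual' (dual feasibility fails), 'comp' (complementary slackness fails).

Gradient of f: grad f(x) = Q x + c = (6, 0)
Constraint values g_i(x) = a_i^T x - b_i:
  g_1((0, 1)) = -2
  g_2((0, 1)) = 0
Stationarity residual: grad f(x) + sum_i lambda_i a_i = (0, 0)
  -> stationarity OK
Primal feasibility (all g_i <= 0): OK
Dual feasibility (all lambda_i >= 0): FAILS
Complementary slackness (lambda_i * g_i(x) = 0 for all i): OK

Verdict: the first failing condition is dual_feasibility -> dual.

dual


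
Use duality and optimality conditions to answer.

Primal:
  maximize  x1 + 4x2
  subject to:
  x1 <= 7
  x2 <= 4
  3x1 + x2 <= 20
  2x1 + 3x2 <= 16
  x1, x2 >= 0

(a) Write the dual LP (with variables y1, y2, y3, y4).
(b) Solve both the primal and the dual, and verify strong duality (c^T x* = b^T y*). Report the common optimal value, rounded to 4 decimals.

The standard primal-dual pair for 'max c^T x s.t. A x <= b, x >= 0' is:
  Dual:  min b^T y  s.t.  A^T y >= c,  y >= 0.

So the dual LP is:
  minimize  7y1 + 4y2 + 20y3 + 16y4
  subject to:
    y1 + 3y3 + 2y4 >= 1
    y2 + y3 + 3y4 >= 4
    y1, y2, y3, y4 >= 0

Solving the primal: x* = (2, 4).
  primal value c^T x* = 18.
Solving the dual: y* = (0, 2.5, 0, 0.5).
  dual value b^T y* = 18.
Strong duality: c^T x* = b^T y*. Confirmed.

18


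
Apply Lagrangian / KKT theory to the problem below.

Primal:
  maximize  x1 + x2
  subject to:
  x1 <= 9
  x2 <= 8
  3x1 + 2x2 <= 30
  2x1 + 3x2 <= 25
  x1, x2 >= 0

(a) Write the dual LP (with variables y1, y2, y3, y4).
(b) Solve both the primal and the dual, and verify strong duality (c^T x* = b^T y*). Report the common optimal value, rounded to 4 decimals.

The standard primal-dual pair for 'max c^T x s.t. A x <= b, x >= 0' is:
  Dual:  min b^T y  s.t.  A^T y >= c,  y >= 0.

So the dual LP is:
  minimize  9y1 + 8y2 + 30y3 + 25y4
  subject to:
    y1 + 3y3 + 2y4 >= 1
    y2 + 2y3 + 3y4 >= 1
    y1, y2, y3, y4 >= 0

Solving the primal: x* = (8, 3).
  primal value c^T x* = 11.
Solving the dual: y* = (0, 0, 0.2, 0.2).
  dual value b^T y* = 11.
Strong duality: c^T x* = b^T y*. Confirmed.

11


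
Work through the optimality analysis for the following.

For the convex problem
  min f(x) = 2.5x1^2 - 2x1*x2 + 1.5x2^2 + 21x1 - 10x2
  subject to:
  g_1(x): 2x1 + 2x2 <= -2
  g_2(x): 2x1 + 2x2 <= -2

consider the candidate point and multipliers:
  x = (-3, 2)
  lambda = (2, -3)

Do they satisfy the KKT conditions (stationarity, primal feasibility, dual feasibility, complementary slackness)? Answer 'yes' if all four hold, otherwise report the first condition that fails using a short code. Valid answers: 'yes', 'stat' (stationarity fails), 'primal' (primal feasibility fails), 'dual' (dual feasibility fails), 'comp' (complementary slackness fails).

Gradient of f: grad f(x) = Q x + c = (2, 2)
Constraint values g_i(x) = a_i^T x - b_i:
  g_1((-3, 2)) = 0
  g_2((-3, 2)) = 0
Stationarity residual: grad f(x) + sum_i lambda_i a_i = (0, 0)
  -> stationarity OK
Primal feasibility (all g_i <= 0): OK
Dual feasibility (all lambda_i >= 0): FAILS
Complementary slackness (lambda_i * g_i(x) = 0 for all i): OK

Verdict: the first failing condition is dual_feasibility -> dual.

dual


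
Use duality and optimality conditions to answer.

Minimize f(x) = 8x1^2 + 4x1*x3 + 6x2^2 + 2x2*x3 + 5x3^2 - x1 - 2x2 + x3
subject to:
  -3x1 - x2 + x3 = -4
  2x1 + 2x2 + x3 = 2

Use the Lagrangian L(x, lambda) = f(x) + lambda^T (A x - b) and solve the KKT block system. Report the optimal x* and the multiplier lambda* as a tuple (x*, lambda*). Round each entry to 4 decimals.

Form the Lagrangian:
  L(x, lambda) = (1/2) x^T Q x + c^T x + lambda^T (A x - b)
Stationarity (grad_x L = 0): Q x + c + A^T lambda = 0.
Primal feasibility: A x = b.

This gives the KKT block system:
  [ Q   A^T ] [ x     ]   [-c ]
  [ A    0  ] [ lambda ] = [ b ]

Solving the linear system:
  x*      = (0.8565, 0.5726, -0.8581)
  lambda* = (3.0581, -0.0484)
  f(x*)   = 4.7347

x* = (0.8565, 0.5726, -0.8581), lambda* = (3.0581, -0.0484)


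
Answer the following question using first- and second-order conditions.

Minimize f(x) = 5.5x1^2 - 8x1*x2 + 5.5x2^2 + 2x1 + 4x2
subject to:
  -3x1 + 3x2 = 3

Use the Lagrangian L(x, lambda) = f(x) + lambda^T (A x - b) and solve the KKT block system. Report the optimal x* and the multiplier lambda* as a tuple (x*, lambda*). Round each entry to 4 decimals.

Form the Lagrangian:
  L(x, lambda) = (1/2) x^T Q x + c^T x + lambda^T (A x - b)
Stationarity (grad_x L = 0): Q x + c + A^T lambda = 0.
Primal feasibility: A x = b.

This gives the KKT block system:
  [ Q   A^T ] [ x     ]   [-c ]
  [ A    0  ] [ lambda ] = [ b ]

Solving the linear system:
  x*      = (-1.5, -0.5)
  lambda* = (-3.5)
  f(x*)   = 2.75

x* = (-1.5, -0.5), lambda* = (-3.5)


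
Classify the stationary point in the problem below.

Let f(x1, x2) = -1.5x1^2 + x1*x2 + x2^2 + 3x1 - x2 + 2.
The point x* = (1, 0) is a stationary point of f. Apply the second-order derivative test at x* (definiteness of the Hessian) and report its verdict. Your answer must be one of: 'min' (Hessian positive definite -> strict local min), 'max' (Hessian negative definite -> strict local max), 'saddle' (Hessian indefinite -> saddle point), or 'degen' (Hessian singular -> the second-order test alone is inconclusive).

Compute the Hessian H = grad^2 f:
  H = [[-3, 1], [1, 2]]
Verify stationarity: grad f(x*) = H x* + g = (0, 0).
Eigenvalues of H: -3.1926, 2.1926.
Eigenvalues have mixed signs, so H is indefinite -> x* is a saddle point.

saddle


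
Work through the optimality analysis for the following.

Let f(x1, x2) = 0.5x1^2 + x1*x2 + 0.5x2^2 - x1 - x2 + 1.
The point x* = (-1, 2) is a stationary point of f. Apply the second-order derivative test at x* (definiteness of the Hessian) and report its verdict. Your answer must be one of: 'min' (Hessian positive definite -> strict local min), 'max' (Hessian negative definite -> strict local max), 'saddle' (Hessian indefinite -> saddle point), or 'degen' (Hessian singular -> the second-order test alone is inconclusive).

Compute the Hessian H = grad^2 f:
  H = [[1, 1], [1, 1]]
Verify stationarity: grad f(x*) = H x* + g = (0, 0).
Eigenvalues of H: 0, 2.
H has a zero eigenvalue (singular; positive semidefinite but not definite), so H is neither positive definite, negative definite, nor indefinite. The second-order test alone is inconclusive -> degen.
(Indeed, f is constant along the null direction of H through x*, so x* is not a strict local extremum.)

degen


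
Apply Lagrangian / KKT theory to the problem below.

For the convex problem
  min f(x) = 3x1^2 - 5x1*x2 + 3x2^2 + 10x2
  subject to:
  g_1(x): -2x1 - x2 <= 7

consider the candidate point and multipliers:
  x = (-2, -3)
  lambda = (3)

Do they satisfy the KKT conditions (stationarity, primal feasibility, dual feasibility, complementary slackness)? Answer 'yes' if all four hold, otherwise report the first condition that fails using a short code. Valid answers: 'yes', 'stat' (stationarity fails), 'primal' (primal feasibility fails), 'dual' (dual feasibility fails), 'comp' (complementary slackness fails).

Gradient of f: grad f(x) = Q x + c = (3, 2)
Constraint values g_i(x) = a_i^T x - b_i:
  g_1((-2, -3)) = 0
Stationarity residual: grad f(x) + sum_i lambda_i a_i = (-3, -1)
  -> stationarity FAILS
Primal feasibility (all g_i <= 0): OK
Dual feasibility (all lambda_i >= 0): OK
Complementary slackness (lambda_i * g_i(x) = 0 for all i): OK

Verdict: the first failing condition is stationarity -> stat.

stat


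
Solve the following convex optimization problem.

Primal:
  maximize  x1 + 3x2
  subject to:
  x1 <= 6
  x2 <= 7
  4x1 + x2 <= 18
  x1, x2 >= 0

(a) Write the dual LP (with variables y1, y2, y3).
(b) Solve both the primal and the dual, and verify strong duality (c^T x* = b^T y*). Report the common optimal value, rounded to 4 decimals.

The standard primal-dual pair for 'max c^T x s.t. A x <= b, x >= 0' is:
  Dual:  min b^T y  s.t.  A^T y >= c,  y >= 0.

So the dual LP is:
  minimize  6y1 + 7y2 + 18y3
  subject to:
    y1 + 4y3 >= 1
    y2 + y3 >= 3
    y1, y2, y3 >= 0

Solving the primal: x* = (2.75, 7).
  primal value c^T x* = 23.75.
Solving the dual: y* = (0, 2.75, 0.25).
  dual value b^T y* = 23.75.
Strong duality: c^T x* = b^T y*. Confirmed.

23.75


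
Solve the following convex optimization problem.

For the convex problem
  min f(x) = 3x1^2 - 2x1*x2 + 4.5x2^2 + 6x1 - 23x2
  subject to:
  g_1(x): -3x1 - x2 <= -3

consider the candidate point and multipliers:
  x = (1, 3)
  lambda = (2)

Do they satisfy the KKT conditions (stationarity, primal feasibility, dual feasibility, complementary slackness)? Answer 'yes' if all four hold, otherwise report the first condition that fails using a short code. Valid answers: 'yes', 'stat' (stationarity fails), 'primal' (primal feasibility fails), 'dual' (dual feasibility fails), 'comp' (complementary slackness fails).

Gradient of f: grad f(x) = Q x + c = (6, 2)
Constraint values g_i(x) = a_i^T x - b_i:
  g_1((1, 3)) = -3
Stationarity residual: grad f(x) + sum_i lambda_i a_i = (0, 0)
  -> stationarity OK
Primal feasibility (all g_i <= 0): OK
Dual feasibility (all lambda_i >= 0): OK
Complementary slackness (lambda_i * g_i(x) = 0 for all i): FAILS

Verdict: the first failing condition is complementary_slackness -> comp.

comp


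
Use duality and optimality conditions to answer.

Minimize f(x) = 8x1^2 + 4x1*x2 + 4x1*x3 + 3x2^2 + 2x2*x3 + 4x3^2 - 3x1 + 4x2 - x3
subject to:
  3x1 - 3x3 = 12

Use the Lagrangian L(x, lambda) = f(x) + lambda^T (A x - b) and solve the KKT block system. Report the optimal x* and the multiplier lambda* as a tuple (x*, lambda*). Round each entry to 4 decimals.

Form the Lagrangian:
  L(x, lambda) = (1/2) x^T Q x + c^T x + lambda^T (A x - b)
Stationarity (grad_x L = 0): Q x + c + A^T lambda = 0.
Primal feasibility: A x = b.

This gives the KKT block system:
  [ Q   A^T ] [ x     ]   [-c ]
  [ A    0  ] [ lambda ] = [ b ]

Solving the linear system:
  x*      = (1.8462, -1.1795, -2.1538)
  lambda* = (-4.4017)
  f(x*)   = 22.359

x* = (1.8462, -1.1795, -2.1538), lambda* = (-4.4017)


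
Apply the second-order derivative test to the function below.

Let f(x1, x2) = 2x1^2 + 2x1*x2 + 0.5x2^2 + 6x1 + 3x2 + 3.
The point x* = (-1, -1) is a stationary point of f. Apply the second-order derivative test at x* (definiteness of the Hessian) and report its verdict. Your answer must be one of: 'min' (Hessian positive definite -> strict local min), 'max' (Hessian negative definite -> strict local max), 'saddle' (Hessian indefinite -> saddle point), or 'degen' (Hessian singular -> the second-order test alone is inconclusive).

Compute the Hessian H = grad^2 f:
  H = [[4, 2], [2, 1]]
Verify stationarity: grad f(x*) = H x* + g = (0, 0).
Eigenvalues of H: 0, 5.
H has a zero eigenvalue (singular; positive semidefinite but not definite), so H is neither positive definite, negative definite, nor indefinite. The second-order test alone is inconclusive -> degen.
(Indeed, f is constant along the null direction of H through x*, so x* is not a strict local extremum.)

degen


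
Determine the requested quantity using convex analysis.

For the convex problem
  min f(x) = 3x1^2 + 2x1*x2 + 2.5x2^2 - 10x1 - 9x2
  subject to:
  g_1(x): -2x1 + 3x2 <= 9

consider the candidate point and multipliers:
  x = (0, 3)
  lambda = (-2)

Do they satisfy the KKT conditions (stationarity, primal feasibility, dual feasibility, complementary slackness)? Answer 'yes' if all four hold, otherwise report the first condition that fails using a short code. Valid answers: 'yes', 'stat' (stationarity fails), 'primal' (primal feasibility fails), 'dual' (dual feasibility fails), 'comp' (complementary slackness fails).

Gradient of f: grad f(x) = Q x + c = (-4, 6)
Constraint values g_i(x) = a_i^T x - b_i:
  g_1((0, 3)) = 0
Stationarity residual: grad f(x) + sum_i lambda_i a_i = (0, 0)
  -> stationarity OK
Primal feasibility (all g_i <= 0): OK
Dual feasibility (all lambda_i >= 0): FAILS
Complementary slackness (lambda_i * g_i(x) = 0 for all i): OK

Verdict: the first failing condition is dual_feasibility -> dual.

dual


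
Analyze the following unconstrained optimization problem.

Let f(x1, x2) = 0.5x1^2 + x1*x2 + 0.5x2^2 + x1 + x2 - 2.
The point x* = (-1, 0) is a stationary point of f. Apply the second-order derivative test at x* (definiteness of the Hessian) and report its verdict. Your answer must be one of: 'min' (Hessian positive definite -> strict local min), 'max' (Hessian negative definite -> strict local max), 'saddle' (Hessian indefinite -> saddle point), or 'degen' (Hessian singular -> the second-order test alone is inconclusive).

Compute the Hessian H = grad^2 f:
  H = [[1, 1], [1, 1]]
Verify stationarity: grad f(x*) = H x* + g = (0, 0).
Eigenvalues of H: 0, 2.
H has a zero eigenvalue (singular; positive semidefinite but not definite), so H is neither positive definite, negative definite, nor indefinite. The second-order test alone is inconclusive -> degen.
(Indeed, f is constant along the null direction of H through x*, so x* is not a strict local extremum.)

degen


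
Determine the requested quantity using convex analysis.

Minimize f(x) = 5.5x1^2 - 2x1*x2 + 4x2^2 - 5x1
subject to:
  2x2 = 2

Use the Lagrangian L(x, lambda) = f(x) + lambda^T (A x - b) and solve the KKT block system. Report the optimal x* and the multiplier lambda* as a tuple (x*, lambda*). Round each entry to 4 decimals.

Form the Lagrangian:
  L(x, lambda) = (1/2) x^T Q x + c^T x + lambda^T (A x - b)
Stationarity (grad_x L = 0): Q x + c + A^T lambda = 0.
Primal feasibility: A x = b.

This gives the KKT block system:
  [ Q   A^T ] [ x     ]   [-c ]
  [ A    0  ] [ lambda ] = [ b ]

Solving the linear system:
  x*      = (0.6364, 1)
  lambda* = (-3.3636)
  f(x*)   = 1.7727

x* = (0.6364, 1), lambda* = (-3.3636)


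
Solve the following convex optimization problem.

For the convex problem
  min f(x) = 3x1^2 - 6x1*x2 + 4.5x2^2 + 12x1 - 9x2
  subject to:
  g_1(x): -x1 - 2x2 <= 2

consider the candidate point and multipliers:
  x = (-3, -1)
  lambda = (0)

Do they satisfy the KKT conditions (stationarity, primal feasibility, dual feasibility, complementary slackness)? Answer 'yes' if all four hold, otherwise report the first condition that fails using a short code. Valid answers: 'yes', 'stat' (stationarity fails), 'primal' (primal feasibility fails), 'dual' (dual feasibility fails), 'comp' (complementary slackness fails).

Gradient of f: grad f(x) = Q x + c = (0, 0)
Constraint values g_i(x) = a_i^T x - b_i:
  g_1((-3, -1)) = 3
Stationarity residual: grad f(x) + sum_i lambda_i a_i = (0, 0)
  -> stationarity OK
Primal feasibility (all g_i <= 0): FAILS
Dual feasibility (all lambda_i >= 0): OK
Complementary slackness (lambda_i * g_i(x) = 0 for all i): OK

Verdict: the first failing condition is primal_feasibility -> primal.

primal


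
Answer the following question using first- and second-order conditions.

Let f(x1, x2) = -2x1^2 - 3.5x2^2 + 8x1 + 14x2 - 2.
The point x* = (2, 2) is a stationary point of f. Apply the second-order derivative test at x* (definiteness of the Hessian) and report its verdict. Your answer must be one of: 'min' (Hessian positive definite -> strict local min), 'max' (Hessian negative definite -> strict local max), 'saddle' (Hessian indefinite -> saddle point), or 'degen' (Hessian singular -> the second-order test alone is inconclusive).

Compute the Hessian H = grad^2 f:
  H = [[-4, 0], [0, -7]]
Verify stationarity: grad f(x*) = H x* + g = (0, 0).
Eigenvalues of H: -7, -4.
Both eigenvalues < 0, so H is negative definite -> x* is a strict local max.

max


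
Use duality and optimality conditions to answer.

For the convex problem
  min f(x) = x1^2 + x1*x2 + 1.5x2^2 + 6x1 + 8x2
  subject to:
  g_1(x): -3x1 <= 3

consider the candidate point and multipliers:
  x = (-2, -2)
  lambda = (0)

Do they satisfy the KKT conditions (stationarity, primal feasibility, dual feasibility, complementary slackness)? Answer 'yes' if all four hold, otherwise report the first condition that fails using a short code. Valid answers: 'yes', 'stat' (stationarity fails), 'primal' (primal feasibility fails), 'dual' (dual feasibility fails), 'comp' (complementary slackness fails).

Gradient of f: grad f(x) = Q x + c = (0, 0)
Constraint values g_i(x) = a_i^T x - b_i:
  g_1((-2, -2)) = 3
Stationarity residual: grad f(x) + sum_i lambda_i a_i = (0, 0)
  -> stationarity OK
Primal feasibility (all g_i <= 0): FAILS
Dual feasibility (all lambda_i >= 0): OK
Complementary slackness (lambda_i * g_i(x) = 0 for all i): OK

Verdict: the first failing condition is primal_feasibility -> primal.

primal
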